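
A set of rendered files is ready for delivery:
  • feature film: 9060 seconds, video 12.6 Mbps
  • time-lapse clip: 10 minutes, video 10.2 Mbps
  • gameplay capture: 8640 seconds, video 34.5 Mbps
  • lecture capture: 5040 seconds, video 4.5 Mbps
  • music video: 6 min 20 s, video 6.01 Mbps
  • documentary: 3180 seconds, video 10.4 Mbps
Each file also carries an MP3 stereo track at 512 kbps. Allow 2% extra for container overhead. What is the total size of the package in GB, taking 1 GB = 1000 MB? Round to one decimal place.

62.5 GB

Audio: 512 kbps = 0.512 Mbps.
feature film: 13.112 Mbps × 9060 s × 1.02 = 121170.6 Mb
time-lapse clip: 10.712 Mbps × 600 s × 1.02 = 6555.7 Mb
gameplay capture: 35.012 Mbps × 8640 s × 1.02 = 308553.8 Mb
lecture capture: 5.012 Mbps × 5040 s × 1.02 = 25765.7 Mb
music video: 6.522 Mbps × 380 s × 1.02 = 2527.9 Mb
documentary: 10.912 Mbps × 3180 s × 1.02 = 35394.2 Mb
Total: 499967.9 Mb = 62496.0 MB.
= 62.50 GB.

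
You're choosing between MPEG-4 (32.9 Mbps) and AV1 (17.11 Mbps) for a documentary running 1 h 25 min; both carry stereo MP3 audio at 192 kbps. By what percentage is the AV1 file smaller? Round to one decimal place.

1 h 25 min = 85 min = 5100 s
Audio: 192 kbps = 0.192 Mbps.
MPEG-4: 33.092 Mbps × 5100 s = 168769.2 Mb = 21.096 GB.
AV1: 17.302 Mbps × 5100 s = 88240.2 Mb = 11.030 GB.
Reduction: (1 − 11.030/21.096) × 100 = 47.72%.

47.7%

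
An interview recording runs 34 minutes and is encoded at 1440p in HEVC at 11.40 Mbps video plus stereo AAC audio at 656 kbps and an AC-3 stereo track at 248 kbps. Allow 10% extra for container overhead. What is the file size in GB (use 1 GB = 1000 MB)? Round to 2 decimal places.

3.45 GB

34 min = 2040 s
Audio total: 656 + 248 = 904 kbps = 0.904 Mbps.
Total bitrate: 11.40 + 0.904 = 12.304 Mbps.
Stream data: 12.304 Mbps × 2040 s = 25100.2 Mb.
With 10% container overhead: ×1.10.
27,610 Mb ÷ 8 = 3,451 MB → 3.451 GB.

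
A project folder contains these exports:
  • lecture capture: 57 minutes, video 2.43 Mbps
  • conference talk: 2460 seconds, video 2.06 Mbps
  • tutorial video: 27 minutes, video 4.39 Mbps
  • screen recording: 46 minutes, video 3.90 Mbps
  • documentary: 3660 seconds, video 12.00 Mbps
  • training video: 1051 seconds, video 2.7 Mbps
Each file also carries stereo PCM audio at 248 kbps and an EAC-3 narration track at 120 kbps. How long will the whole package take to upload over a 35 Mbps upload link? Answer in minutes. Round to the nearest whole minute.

40 minutes

Audio total: 248 + 120 = 368 kbps = 0.368 Mbps.
lecture capture: 2.798 Mbps × 3420 s = 9569.2 Mb
conference talk: 2.428 Mbps × 2460 s = 5972.9 Mb
tutorial video: 4.758 Mbps × 1620 s = 7708.0 Mb
screen recording: 4.268 Mbps × 2760 s = 11779.7 Mb
documentary: 12.368 Mbps × 3660 s = 45266.9 Mb
training video: 3.068 Mbps × 1051 s = 3224.5 Mb
Total: 83521.0 Mb = 10440.1 MB.
At 35 Mbps: 83521.0 / 35 = 2386 s ≈ 39.8 minutes.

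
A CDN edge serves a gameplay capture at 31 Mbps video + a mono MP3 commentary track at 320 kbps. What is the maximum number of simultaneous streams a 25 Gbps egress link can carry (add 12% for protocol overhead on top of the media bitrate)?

Audio: 320 kbps = 0.320 Mbps.
Per-viewer media rate: 31.320 Mbps.
On the wire with 12% overhead: 35.078 Mbps.
25 Gbps = 25,000 Mbps; 25,000 / 35.078 = 712.69 → 712 viewers.

712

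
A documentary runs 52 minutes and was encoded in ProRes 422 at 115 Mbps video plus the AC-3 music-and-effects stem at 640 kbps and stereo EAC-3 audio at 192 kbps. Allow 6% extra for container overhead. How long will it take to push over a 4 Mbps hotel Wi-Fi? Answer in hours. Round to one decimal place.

52 min = 3120 s
Audio total: 640 + 192 = 832 kbps = 0.832 Mbps.
Total bitrate: 115.832 Mbps.
File: 115.832 Mbps × 3120 s = 361395.8 Mb.
With 6% container overhead: ×1.06. → 383079.6 Mb.
At 4 Mbps: 383079.6 / 4 = 95769.9 s ≈ 26.6 hours.

26.6 hours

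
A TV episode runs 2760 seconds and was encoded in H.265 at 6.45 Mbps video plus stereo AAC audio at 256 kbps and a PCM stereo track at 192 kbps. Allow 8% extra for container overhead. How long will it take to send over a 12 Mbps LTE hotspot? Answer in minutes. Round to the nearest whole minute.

29 minutes

Audio total: 256 + 192 = 448 kbps = 0.448 Mbps.
Total bitrate: 6.898 Mbps.
File: 6.898 Mbps × 2760 s = 19038.5 Mb.
With 8% container overhead: ×1.08. → 20561.6 Mb.
At 12 Mbps: 20561.6 / 12 = 1713.5 s ≈ 28.6 minutes.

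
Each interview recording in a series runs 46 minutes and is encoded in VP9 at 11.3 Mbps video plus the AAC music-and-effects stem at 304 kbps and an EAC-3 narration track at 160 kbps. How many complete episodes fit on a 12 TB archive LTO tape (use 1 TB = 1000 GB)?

46 min = 2760 s
Audio total: 304 + 160 = 464 kbps = 0.464 Mbps.
Total bitrate: 11.764 Mbps.
Per item: 11.764 Mbps × 2760 s = 32,469 Mb = 4,059 MB.
Capacity: 12 TB = 96,000,000 Mb; 2956.70 items → 2956 complete.

2956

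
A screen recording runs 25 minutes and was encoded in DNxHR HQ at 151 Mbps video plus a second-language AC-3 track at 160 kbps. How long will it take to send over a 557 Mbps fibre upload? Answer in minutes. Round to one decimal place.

6.8 minutes

25 min = 1500 s
Audio: 160 kbps = 0.160 Mbps.
Total bitrate: 151.160 Mbps.
File: 151.160 Mbps × 1500 s = 226740.0 Mb.
At 557 Mbps: 226740.0 / 557 = 407.1 s ≈ 6.78 minutes.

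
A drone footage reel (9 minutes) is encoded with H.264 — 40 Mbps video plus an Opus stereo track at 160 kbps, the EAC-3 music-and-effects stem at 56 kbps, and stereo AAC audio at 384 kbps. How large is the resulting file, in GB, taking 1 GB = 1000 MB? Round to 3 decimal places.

2.741 GB

9 min = 540 s
Audio total: 160 + 56 + 384 = 600 kbps = 0.600 Mbps.
Total bitrate: 40 + 0.600 = 40.600 Mbps.
Stream data: 40.600 Mbps × 540 s = 21924.0 Mb.
21,924 Mb ÷ 8 = 2,740 MB → 2.740 GB.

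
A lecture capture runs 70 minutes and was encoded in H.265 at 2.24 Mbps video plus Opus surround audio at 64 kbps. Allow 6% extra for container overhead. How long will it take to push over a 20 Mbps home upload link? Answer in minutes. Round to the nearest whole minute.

70 min = 4200 s
Audio: 64 kbps = 0.064 Mbps.
Total bitrate: 2.304 Mbps.
File: 2.304 Mbps × 4200 s = 9676.8 Mb.
With 6% container overhead: ×1.06. → 10257.4 Mb.
At 20 Mbps: 10257.4 / 20 = 512.9 s ≈ 8.55 minutes.

9 minutes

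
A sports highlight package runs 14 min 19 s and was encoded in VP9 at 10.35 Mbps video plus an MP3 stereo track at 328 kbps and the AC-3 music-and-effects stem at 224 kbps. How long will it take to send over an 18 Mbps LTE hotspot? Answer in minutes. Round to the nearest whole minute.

9 minutes

14 min 19 s = 859 s
Audio total: 328 + 224 = 552 kbps = 0.552 Mbps.
Total bitrate: 10.902 Mbps.
File: 10.902 Mbps × 859 s = 9364.8 Mb.
At 18 Mbps: 9364.8 / 18 = 520.3 s ≈ 8.67 minutes.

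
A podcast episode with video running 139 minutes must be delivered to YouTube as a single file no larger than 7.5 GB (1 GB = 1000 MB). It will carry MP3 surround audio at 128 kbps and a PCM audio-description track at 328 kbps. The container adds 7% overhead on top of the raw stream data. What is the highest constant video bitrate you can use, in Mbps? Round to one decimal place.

6.3 Mbps

Budget: 7.5 GB = 60000.0 Mb.
Stream payload after overhead: 60000.0 / 1.07 = 56074.8 Mb.
139 min = 8340 s
Total bitrate budget: 56074.8 Mb / 8340 s = 6.724 Mbps.
Audio total: 128 + 328 = 456 kbps = 0.456 Mbps.
Video: 6.724 − 0.456 = 6.268 Mbps.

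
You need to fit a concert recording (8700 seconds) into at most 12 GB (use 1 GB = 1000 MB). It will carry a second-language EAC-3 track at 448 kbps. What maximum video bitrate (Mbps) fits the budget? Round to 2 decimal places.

10.59 Mbps

Budget: 12 GB = 96000.0 Mb.
Total bitrate budget: 96000.0 Mb / 8700 s = 11.034 Mbps.
Audio: 448 kbps = 0.448 Mbps.
Video: 11.034 − 0.448 = 10.586 Mbps.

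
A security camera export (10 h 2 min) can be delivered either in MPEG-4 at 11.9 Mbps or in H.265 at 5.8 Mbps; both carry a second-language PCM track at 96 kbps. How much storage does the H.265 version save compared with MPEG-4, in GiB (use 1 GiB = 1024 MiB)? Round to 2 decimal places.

25.65 GiB

10 h 2 min = 602 min = 36120 s
Audio: 96 kbps = 0.096 Mbps.
MPEG-4: 11.996 Mbps × 36120 s = 433295.5 Mb = 50.442 GiB.
H.265: 5.896 Mbps × 36120 s = 212963.5 Mb = 24.792 GiB.
Saving: 50.442 − 24.792 = 25.650 GiB.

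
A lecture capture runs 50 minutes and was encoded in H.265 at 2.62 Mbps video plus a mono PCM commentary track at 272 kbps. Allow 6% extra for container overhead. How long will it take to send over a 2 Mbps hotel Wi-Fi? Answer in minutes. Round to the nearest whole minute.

50 min = 3000 s
Audio: 272 kbps = 0.272 Mbps.
Total bitrate: 2.892 Mbps.
File: 2.892 Mbps × 3000 s = 8676.0 Mb.
With 6% container overhead: ×1.06. → 9196.6 Mb.
At 2 Mbps: 9196.6 / 2 = 4598.3 s ≈ 76.6 minutes.

77 minutes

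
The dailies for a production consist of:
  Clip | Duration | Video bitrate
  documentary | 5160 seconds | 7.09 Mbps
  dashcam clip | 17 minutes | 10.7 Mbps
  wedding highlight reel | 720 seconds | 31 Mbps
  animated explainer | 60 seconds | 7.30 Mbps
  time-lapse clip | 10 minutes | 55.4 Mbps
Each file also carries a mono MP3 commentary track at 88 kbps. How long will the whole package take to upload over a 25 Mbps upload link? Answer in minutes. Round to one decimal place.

69.4 minutes

Audio: 88 kbps = 0.088 Mbps.
documentary: 7.178 Mbps × 5160 s = 37038.5 Mb
dashcam clip: 10.788 Mbps × 1020 s = 11003.8 Mb
wedding highlight reel: 31.088 Mbps × 720 s = 22383.4 Mb
animated explainer: 7.388 Mbps × 60 s = 443.3 Mb
time-lapse clip: 55.488 Mbps × 600 s = 33292.8 Mb
Total: 104161.7 Mb = 13020.2 MB.
At 25 Mbps: 104161.7 / 25 = 4166 s ≈ 69.4 minutes.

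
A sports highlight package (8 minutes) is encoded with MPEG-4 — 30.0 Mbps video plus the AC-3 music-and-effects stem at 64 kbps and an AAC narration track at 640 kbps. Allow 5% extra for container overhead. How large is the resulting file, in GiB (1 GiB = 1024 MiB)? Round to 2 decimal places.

1.80 GiB

8 min = 480 s
Audio total: 64 + 640 = 704 kbps = 0.704 Mbps.
Total bitrate: 30.0 + 0.704 = 30.704 Mbps.
Stream data: 30.704 Mbps × 480 s = 14737.9 Mb.
With 5% container overhead: ×1.05.
15,475 Mb = 1,934,352,000 bytes ÷ 1,073,741,824 = 1.802 GiB.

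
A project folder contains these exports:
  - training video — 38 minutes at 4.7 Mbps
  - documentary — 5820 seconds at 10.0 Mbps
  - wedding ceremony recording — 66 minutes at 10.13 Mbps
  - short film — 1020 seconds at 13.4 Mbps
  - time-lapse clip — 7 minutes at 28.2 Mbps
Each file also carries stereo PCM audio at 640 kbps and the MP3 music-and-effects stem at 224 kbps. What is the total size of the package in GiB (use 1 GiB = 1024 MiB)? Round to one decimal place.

Audio total: 640 + 224 = 864 kbps = 0.864 Mbps.
training video: 5.564 Mbps × 2280 s = 12685.9 Mb
documentary: 10.864 Mbps × 5820 s = 63228.5 Mb
wedding ceremony recording: 10.994 Mbps × 3960 s = 43536.2 Mb
short film: 14.264 Mbps × 1020 s = 14549.3 Mb
time-lapse clip: 29.064 Mbps × 420 s = 12206.9 Mb
Total: 146206.8 Mb = 18275.8 MB.
= 17.02 GiB.

17.0 GiB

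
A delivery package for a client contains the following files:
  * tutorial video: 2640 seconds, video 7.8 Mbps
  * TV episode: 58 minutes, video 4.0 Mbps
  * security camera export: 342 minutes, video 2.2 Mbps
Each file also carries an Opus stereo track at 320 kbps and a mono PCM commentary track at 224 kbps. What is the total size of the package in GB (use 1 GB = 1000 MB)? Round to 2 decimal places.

11.77 GB

Audio total: 320 + 224 = 544 kbps = 0.544 Mbps.
tutorial video: 8.344 Mbps × 2640 s = 22028.2 Mb
TV episode: 4.544 Mbps × 3480 s = 15813.1 Mb
security camera export: 2.744 Mbps × 20520 s = 56306.9 Mb
Total: 94148.2 Mb = 11768.5 MB.
= 11.77 GB.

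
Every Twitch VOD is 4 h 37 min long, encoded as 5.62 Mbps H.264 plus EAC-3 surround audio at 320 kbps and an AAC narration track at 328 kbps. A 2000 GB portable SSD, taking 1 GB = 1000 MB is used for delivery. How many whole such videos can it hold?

153

4 h 37 min = 277 min = 16620 s
Audio total: 320 + 328 = 648 kbps = 0.648 Mbps.
Total bitrate: 6.268 Mbps.
Per item: 6.268 Mbps × 16620 s = 104,174 Mb = 13,022 MB.
Capacity: 2000 GB = 16,000,000 Mb; 153.59 items → 153 complete.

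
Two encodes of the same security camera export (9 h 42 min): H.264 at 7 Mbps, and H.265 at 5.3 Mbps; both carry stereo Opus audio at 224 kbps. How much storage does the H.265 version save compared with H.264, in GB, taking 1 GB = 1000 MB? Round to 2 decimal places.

7.42 GB

9 h 42 min = 582 min = 34920 s
Audio: 224 kbps = 0.224 Mbps.
H.264: 7.224 Mbps × 34920 s = 252262.1 Mb = 31.533 GB.
H.265: 5.524 Mbps × 34920 s = 192898.1 Mb = 24.112 GB.
Saving: 31.533 − 24.112 = 7.420 GB.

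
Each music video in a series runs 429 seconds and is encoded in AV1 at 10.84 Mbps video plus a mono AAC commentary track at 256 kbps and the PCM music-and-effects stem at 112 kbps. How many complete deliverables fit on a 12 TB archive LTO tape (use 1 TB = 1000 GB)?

Audio total: 256 + 112 = 368 kbps = 0.368 Mbps.
Total bitrate: 11.208 Mbps.
Per item: 11.208 Mbps × 429 s = 4,808 Mb = 601.0 MB.
Capacity: 12 TB = 96,000,000 Mb; 19965.76 items → 19965 complete.

19965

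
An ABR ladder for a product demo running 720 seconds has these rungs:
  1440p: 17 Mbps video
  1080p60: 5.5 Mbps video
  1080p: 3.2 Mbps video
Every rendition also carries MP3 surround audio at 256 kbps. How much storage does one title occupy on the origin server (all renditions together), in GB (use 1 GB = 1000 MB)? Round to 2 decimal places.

Audio: 256 kbps = 0.256 Mbps.
Sum of rendition bitrates: (17+0.256) + (5.5+0.256) + (3.2+0.256) = 26.468 Mbps.
× 720 s = 19,057 Mb = 2,382 MB = 2.382 GB.

2.38 GB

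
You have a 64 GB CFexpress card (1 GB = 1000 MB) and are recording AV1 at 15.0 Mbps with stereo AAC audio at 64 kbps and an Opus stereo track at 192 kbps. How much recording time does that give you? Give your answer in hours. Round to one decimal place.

9.3 hours

Audio total: 64 + 192 = 256 kbps = 0.256 Mbps.
Total bitrate: 15.0 + 0.256 = 15.256 Mbps.
Capacity: 64 GB = 512,000 Mb.
Recording time: 512,000 / 15.256 = 33,561 s ≈ 9.32 hours.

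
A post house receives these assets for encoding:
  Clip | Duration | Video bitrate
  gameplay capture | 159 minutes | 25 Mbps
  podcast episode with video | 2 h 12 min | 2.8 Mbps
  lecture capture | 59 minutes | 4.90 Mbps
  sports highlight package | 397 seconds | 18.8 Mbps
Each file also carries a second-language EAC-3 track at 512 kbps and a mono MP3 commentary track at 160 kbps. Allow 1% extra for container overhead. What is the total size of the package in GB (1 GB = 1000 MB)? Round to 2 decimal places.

Audio total: 512 + 160 = 672 kbps = 0.672 Mbps.
gameplay capture: 25.672 Mbps × 9540 s × 1.01 = 247360.0 Mb
podcast episode with video: 3.472 Mbps × 7920 s × 1.01 = 27773.2 Mb
lecture capture: 5.572 Mbps × 3540 s × 1.01 = 19922.1 Mb
sports highlight package: 19.472 Mbps × 397 s × 1.01 = 7807.7 Mb
Total: 302863.0 Mb = 37857.9 MB.
= 37.86 GB.

37.86 GB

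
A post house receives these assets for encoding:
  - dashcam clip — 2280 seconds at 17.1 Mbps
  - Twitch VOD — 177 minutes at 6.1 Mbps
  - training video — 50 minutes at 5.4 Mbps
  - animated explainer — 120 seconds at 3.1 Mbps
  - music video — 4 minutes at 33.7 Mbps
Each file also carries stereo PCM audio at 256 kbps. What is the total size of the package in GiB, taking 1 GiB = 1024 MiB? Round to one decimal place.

Audio: 256 kbps = 0.256 Mbps.
dashcam clip: 17.356 Mbps × 2280 s = 39571.7 Mb
Twitch VOD: 6.356 Mbps × 10620 s = 67500.7 Mb
training video: 5.656 Mbps × 3000 s = 16968.0 Mb
animated explainer: 3.356 Mbps × 120 s = 402.7 Mb
music video: 33.956 Mbps × 240 s = 8149.4 Mb
Total: 132592.6 Mb = 16574.1 MB.
= 15.44 GiB.

15.4 GiB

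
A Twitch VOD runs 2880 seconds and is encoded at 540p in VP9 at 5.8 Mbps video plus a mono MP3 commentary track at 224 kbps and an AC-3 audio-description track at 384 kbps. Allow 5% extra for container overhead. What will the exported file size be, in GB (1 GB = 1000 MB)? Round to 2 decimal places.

2.42 GB

Audio total: 224 + 384 = 608 kbps = 0.608 Mbps.
Total bitrate: 5.8 + 0.608 = 6.408 Mbps.
Stream data: 6.408 Mbps × 2880 s = 18455.0 Mb.
With 5% container overhead: ×1.05.
19,378 Mb ÷ 8 = 2,422 MB → 2.422 GB.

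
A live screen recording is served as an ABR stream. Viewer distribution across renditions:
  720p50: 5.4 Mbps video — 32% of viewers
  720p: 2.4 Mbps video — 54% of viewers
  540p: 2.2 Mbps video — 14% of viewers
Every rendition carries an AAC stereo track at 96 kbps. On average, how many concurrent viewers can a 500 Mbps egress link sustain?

145

Audio: 96 kbps = 0.096 Mbps.
Average per-viewer bitrate: 0.32×5.496 + 0.54×2.496 + 0.14×2.296 = 3.428 Mbps.
500 Mbps = 500.0 Mbps; 500.0 / 3.428 = 145.86 → 145.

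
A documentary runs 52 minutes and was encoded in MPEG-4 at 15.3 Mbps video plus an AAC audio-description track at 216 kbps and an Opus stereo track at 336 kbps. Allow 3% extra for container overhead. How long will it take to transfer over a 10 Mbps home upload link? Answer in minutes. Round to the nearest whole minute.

52 min = 3120 s
Audio total: 216 + 336 = 552 kbps = 0.552 Mbps.
Total bitrate: 15.852 Mbps.
File: 15.852 Mbps × 3120 s = 49458.2 Mb.
With 3% container overhead: ×1.03. → 50942.0 Mb.
At 10 Mbps: 50942.0 / 10 = 5094.2 s ≈ 84.9 minutes.

85 minutes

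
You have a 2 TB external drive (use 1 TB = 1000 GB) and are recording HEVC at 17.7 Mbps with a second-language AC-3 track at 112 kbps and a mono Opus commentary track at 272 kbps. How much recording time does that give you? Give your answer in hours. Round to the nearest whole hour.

Audio total: 112 + 272 = 384 kbps = 0.384 Mbps.
Total bitrate: 17.7 + 0.384 = 18.084 Mbps.
Capacity: 2 TB = 16,000,000 Mb.
Recording time: 16,000,000 / 18.084 = 884,760 s ≈ 246 hours.

246 hours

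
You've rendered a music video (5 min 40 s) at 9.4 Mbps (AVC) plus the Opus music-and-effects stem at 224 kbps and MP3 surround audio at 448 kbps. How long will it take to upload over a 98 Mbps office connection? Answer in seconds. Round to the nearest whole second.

35 seconds

5 min 40 s = 340 s
Audio total: 224 + 448 = 672 kbps = 0.672 Mbps.
Total bitrate: 10.072 Mbps.
File: 10.072 Mbps × 340 s = 3424.5 Mb.
At 98 Mbps: 3424.5 / 98 = 34.9 s ≈ 34.9 seconds.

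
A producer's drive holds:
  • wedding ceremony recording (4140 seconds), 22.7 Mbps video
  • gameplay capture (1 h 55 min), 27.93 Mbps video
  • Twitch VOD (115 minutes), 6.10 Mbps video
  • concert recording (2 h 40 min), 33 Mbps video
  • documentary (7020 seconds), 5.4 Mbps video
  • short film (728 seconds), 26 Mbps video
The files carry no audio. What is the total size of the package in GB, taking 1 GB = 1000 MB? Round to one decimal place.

wedding ceremony recording: 22.700 Mbps × 4140 s = 93978.0 Mb
gameplay capture: 27.930 Mbps × 6900 s = 192717.0 Mb
Twitch VOD: 6.100 Mbps × 6900 s = 42090.0 Mb
concert recording: 33.000 Mbps × 9600 s = 316800.0 Mb
documentary: 5.400 Mbps × 7020 s = 37908.0 Mb
short film: 26.000 Mbps × 728 s = 18928.0 Mb
Total: 702421.0 Mb = 87802.6 MB.
= 87.80 GB.

87.8 GB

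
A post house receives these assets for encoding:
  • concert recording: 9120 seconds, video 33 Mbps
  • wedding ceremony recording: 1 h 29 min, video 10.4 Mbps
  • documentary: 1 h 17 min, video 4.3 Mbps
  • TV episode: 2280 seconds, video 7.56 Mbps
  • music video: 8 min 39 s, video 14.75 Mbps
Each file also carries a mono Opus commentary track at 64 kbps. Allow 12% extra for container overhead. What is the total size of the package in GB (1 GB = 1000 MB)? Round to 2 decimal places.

Audio: 64 kbps = 0.064 Mbps.
concert recording: 33.064 Mbps × 9120 s × 1.12 = 337728.9 Mb
wedding ceremony recording: 10.464 Mbps × 5340 s × 1.12 = 62583.1 Mb
documentary: 4.364 Mbps × 4620 s × 1.12 = 22581.1 Mb
TV episode: 7.624 Mbps × 2280 s × 1.12 = 19468.6 Mb
music video: 14.814 Mbps × 519 s × 1.12 = 8611.1 Mb
Total: 450972.8 Mb = 56371.6 MB.
= 56.37 GB.

56.37 GB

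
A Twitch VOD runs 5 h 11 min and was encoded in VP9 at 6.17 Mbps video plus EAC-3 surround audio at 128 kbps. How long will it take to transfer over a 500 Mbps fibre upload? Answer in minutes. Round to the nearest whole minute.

5 h 11 min = 311 min = 18660 s
Audio: 128 kbps = 0.128 Mbps.
Total bitrate: 6.298 Mbps.
File: 6.298 Mbps × 18660 s = 117520.7 Mb.
At 500 Mbps: 117520.7 / 500 = 235.0 s ≈ 3.92 minutes.

4 minutes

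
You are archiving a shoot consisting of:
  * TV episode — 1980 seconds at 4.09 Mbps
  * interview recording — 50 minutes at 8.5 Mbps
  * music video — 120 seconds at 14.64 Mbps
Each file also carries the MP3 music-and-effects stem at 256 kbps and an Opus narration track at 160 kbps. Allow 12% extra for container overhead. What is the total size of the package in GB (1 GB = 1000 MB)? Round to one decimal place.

5.2 GB

Audio total: 256 + 160 = 416 kbps = 0.416 Mbps.
TV episode: 4.506 Mbps × 1980 s × 1.12 = 9992.5 Mb
interview recording: 8.916 Mbps × 3000 s × 1.12 = 29957.8 Mb
music video: 15.056 Mbps × 120 s × 1.12 = 2023.5 Mb
Total: 41973.8 Mb = 5246.7 MB.
= 5.247 GB.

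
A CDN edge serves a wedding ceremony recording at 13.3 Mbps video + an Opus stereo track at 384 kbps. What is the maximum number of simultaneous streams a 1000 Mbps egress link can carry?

Audio: 384 kbps = 0.384 Mbps.
Per-viewer media rate: 13.684 Mbps.
1000 Mbps = 1,000 Mbps; 1,000 / 13.684 = 73.08 → 73 viewers.

73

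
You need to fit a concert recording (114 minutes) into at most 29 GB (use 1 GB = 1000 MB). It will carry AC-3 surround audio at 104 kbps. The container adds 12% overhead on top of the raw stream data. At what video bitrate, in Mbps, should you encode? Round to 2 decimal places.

Budget: 29 GB = 232000.0 Mb.
Stream payload after overhead: 232000.0 / 1.12 = 207142.9 Mb.
114 min = 6840 s
Total bitrate budget: 207142.9 Mb / 6840 s = 30.284 Mbps.
Audio: 104 kbps = 0.104 Mbps.
Video: 30.284 − 0.104 = 30.180 Mbps.

30.18 Mbps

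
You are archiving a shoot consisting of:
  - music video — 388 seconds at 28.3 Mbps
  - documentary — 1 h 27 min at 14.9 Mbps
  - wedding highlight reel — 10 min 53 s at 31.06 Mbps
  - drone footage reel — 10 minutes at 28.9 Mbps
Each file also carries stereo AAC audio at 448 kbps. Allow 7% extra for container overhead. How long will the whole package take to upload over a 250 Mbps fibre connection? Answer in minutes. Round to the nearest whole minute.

9 minutes

Audio: 448 kbps = 0.448 Mbps.
music video: 28.748 Mbps × 388 s × 1.07 = 11935.0 Mb
documentary: 15.348 Mbps × 5220 s × 1.07 = 85724.7 Mb
wedding highlight reel: 31.508 Mbps × 653 s × 1.07 = 22015.0 Mb
drone footage reel: 29.348 Mbps × 600 s × 1.07 = 18841.4 Mb
Total: 138516.1 Mb = 17314.5 MB.
At 250 Mbps: 138516.1 / 250 = 554 s ≈ 9.23 minutes.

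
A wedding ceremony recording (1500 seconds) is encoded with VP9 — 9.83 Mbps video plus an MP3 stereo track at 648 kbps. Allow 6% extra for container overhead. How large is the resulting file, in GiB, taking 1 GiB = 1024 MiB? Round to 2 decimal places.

1.94 GiB

Audio: 648 kbps = 0.648 Mbps.
Total bitrate: 9.83 + 0.648 = 10.478 Mbps.
Stream data: 10.478 Mbps × 1500 s = 15717.0 Mb.
With 6% container overhead: ×1.06.
16,660 Mb = 2,082,502,500 bytes ÷ 1,073,741,824 = 1.939 GiB.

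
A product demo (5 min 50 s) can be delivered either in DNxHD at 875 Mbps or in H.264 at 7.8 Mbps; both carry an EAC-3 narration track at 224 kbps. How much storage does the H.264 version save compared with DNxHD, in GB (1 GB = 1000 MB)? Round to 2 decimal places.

5 min 50 s = 350 s
Audio: 224 kbps = 0.224 Mbps.
DNxHD: 875.224 Mbps × 350 s = 306328.4 Mb = 38.291 GB.
H.264: 8.024 Mbps × 350 s = 2808.4 Mb = 0.351 GB.
Saving: 38.291 − 0.351 = 37.940 GB.

37.94 GB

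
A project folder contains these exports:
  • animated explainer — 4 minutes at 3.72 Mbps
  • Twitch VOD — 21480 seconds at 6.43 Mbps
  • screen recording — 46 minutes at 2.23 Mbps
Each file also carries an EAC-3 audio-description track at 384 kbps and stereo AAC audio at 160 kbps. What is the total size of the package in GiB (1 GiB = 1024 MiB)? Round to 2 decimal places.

18.45 GiB

Audio total: 384 + 160 = 544 kbps = 0.544 Mbps.
animated explainer: 4.264 Mbps × 240 s = 1023.4 Mb
Twitch VOD: 6.974 Mbps × 21480 s = 149801.5 Mb
screen recording: 2.774 Mbps × 2760 s = 7656.2 Mb
Total: 158481.1 Mb = 19810.1 MB.
= 18.45 GiB.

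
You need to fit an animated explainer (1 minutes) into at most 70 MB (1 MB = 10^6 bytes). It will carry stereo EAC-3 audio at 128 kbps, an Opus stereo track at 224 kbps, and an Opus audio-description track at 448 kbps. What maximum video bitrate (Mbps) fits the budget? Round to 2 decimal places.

Budget: 70 MB = 560.0 Mb.
Total bitrate budget: 560.0 Mb / 60 s = 9.333 Mbps.
Audio total: 128 + 224 + 448 = 800 kbps = 0.800 Mbps.
Video: 9.333 − 0.800 = 8.533 Mbps.

8.53 Mbps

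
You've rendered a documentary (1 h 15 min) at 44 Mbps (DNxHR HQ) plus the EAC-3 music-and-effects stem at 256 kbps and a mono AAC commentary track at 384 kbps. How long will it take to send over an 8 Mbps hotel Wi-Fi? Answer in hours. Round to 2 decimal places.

1 h 15 min = 75 min = 4500 s
Audio total: 256 + 384 = 640 kbps = 0.640 Mbps.
Total bitrate: 44.640 Mbps.
File: 44.640 Mbps × 4500 s = 200880.0 Mb.
At 8 Mbps: 200880.0 / 8 = 25110.0 s ≈ 6.97 hours.

6.98 hours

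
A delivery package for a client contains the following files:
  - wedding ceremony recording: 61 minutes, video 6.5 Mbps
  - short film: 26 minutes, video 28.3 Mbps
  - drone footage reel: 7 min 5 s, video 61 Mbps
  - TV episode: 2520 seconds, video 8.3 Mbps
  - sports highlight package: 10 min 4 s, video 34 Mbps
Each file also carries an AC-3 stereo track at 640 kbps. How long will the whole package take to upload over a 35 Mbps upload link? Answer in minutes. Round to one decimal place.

67.1 minutes

Audio: 640 kbps = 0.640 Mbps.
wedding ceremony recording: 7.140 Mbps × 3660 s = 26132.4 Mb
short film: 28.940 Mbps × 1560 s = 45146.4 Mb
drone footage reel: 61.640 Mbps × 425 s = 26197.0 Mb
TV episode: 8.940 Mbps × 2520 s = 22528.8 Mb
sports highlight package: 34.640 Mbps × 604 s = 20922.6 Mb
Total: 140927.2 Mb = 17615.9 MB.
At 35 Mbps: 140927.2 / 35 = 4026 s ≈ 67.1 minutes.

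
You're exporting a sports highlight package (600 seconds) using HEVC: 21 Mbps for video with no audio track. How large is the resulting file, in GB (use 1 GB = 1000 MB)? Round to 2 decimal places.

Total bitrate: 21 Mbps.
Stream data: 21.000 Mbps × 600 s = 12600.0 Mb.
12,600 Mb ÷ 8 = 1,575 MB → 1.575 GB.

1.58 GB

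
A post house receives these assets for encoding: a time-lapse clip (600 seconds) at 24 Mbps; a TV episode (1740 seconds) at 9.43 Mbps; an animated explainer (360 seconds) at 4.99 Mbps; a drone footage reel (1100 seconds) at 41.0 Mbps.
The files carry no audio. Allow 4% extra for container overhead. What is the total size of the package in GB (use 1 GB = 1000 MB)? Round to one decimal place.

10.1 GB

time-lapse clip: 24.000 Mbps × 600 s × 1.04 = 14976.0 Mb
TV episode: 9.430 Mbps × 1740 s × 1.04 = 17064.5 Mb
animated explainer: 4.990 Mbps × 360 s × 1.04 = 1868.3 Mb
drone footage reel: 41.000 Mbps × 1100 s × 1.04 = 46904.0 Mb
Total: 80812.8 Mb = 10101.6 MB.
= 10.10 GB.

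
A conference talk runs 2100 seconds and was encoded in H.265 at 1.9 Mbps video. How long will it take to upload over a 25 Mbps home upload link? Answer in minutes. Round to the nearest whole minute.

File: 1.900 Mbps × 2100 s = 3990.0 Mb.
At 25 Mbps: 3990.0 / 25 = 159.6 s ≈ 2.66 minutes.

3 minutes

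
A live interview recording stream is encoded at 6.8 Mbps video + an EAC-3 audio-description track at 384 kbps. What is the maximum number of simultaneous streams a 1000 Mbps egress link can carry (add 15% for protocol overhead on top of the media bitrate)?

121

Audio: 384 kbps = 0.384 Mbps.
Per-viewer media rate: 7.184 Mbps.
On the wire with 15% overhead: 8.262 Mbps.
1000 Mbps = 1,000 Mbps; 1,000 / 8.262 = 121.04 → 121 viewers.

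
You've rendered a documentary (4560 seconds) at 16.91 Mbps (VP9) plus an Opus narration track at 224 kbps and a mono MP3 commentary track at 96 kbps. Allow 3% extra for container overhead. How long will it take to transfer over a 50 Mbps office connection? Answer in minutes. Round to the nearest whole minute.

27 minutes

Audio total: 224 + 96 = 320 kbps = 0.320 Mbps.
Total bitrate: 17.230 Mbps.
File: 17.230 Mbps × 4560 s = 78568.8 Mb.
With 3% container overhead: ×1.03. → 80925.9 Mb.
At 50 Mbps: 80925.9 / 50 = 1618.5 s ≈ 27 minutes.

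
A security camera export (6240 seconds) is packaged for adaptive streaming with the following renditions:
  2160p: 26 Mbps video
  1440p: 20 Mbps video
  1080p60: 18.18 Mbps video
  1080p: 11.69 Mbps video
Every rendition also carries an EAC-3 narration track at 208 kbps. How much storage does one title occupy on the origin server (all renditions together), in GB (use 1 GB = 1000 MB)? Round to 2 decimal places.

59.83 GB

Audio: 208 kbps = 0.208 Mbps.
Sum of rendition bitrates: (26+0.208) + (20+0.208) + (18.18+0.208) + (11.69+0.208) = 76.702 Mbps.
× 6240 s = 478,620 Mb = 59,828 MB = 59.83 GB.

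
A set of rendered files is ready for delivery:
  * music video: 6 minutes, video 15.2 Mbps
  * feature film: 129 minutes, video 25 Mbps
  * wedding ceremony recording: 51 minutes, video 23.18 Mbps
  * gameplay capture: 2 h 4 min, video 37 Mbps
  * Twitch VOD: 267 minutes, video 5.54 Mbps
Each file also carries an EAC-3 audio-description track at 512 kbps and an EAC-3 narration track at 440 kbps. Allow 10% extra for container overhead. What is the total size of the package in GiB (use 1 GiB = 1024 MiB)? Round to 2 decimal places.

Audio total: 512 + 440 = 952 kbps = 0.952 Mbps.
music video: 16.152 Mbps × 360 s × 1.10 = 6396.2 Mb
feature film: 25.952 Mbps × 7740 s × 1.10 = 220955.3 Mb
wedding ceremony recording: 24.132 Mbps × 3060 s × 1.10 = 81228.3 Mb
gameplay capture: 37.952 Mbps × 7440 s × 1.10 = 310599.2 Mb
Twitch VOD: 6.492 Mbps × 16020 s × 1.10 = 114402.0 Mb
Total: 733581.0 Mb = 91697.6 MB.
= 85.40 GiB.

85.40 GiB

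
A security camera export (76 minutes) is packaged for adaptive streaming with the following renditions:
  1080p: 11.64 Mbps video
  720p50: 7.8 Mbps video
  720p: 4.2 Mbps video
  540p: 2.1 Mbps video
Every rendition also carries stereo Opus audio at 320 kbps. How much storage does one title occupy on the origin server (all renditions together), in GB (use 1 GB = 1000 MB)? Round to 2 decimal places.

15.40 GB

76 min = 4560 s
Audio: 320 kbps = 0.320 Mbps.
Sum of rendition bitrates: (11.64+0.320) + (7.8+0.320) + (4.2+0.320) + (2.1+0.320) = 27.020 Mbps.
× 4560 s = 123,211 Mb = 15,401 MB = 15.40 GB.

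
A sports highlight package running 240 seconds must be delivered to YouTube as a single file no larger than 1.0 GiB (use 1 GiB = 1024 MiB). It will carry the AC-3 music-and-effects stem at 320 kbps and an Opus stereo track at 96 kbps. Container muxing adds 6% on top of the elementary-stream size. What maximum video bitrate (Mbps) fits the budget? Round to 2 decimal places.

Budget: 1.0 GiB = 8589.9 Mb.
Stream payload after overhead: 8589.9 / 1.06 = 8103.7 Mb.
Total bitrate budget: 8103.7 Mb / 240 s = 33.765 Mbps.
Audio total: 320 + 96 = 416 kbps = 0.416 Mbps.
Video: 33.765 − 0.416 = 33.349 Mbps.

33.35 Mbps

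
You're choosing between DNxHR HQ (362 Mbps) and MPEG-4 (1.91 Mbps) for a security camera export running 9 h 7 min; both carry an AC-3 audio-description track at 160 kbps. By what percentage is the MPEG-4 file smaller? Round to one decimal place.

9 h 7 min = 547 min = 32820 s
Audio: 160 kbps = 0.160 Mbps.
DNxHR HQ: 362.160 Mbps × 32820 s = 11886091.2 Mb = 1485.761 GB.
MPEG-4: 2.070 Mbps × 32820 s = 67937.4 Mb = 8.492 GB.
Reduction: (1 − 8.492/1485.761) × 100 = 99.43%.

99.4%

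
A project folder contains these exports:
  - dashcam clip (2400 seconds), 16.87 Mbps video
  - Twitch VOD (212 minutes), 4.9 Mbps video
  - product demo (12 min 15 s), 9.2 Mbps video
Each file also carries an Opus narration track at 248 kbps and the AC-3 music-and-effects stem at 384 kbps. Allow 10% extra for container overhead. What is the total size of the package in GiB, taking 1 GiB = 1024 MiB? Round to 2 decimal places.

15.32 GiB

Audio total: 248 + 384 = 632 kbps = 0.632 Mbps.
dashcam clip: 17.502 Mbps × 2400 s × 1.10 = 46205.3 Mb
Twitch VOD: 5.532 Mbps × 12720 s × 1.10 = 77403.7 Mb
product demo: 9.832 Mbps × 735 s × 1.10 = 7949.2 Mb
Total: 131558.2 Mb = 16444.8 MB.
= 15.32 GiB.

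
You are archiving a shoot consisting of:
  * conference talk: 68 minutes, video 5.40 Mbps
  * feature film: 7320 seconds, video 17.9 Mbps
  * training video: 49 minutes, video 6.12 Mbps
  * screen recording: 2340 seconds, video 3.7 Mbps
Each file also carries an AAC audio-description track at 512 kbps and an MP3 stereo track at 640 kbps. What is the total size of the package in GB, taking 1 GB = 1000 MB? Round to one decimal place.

Audio total: 512 + 640 = 1152 kbps = 1.152 Mbps.
conference talk: 6.552 Mbps × 4080 s = 26732.2 Mb
feature film: 19.052 Mbps × 7320 s = 139460.6 Mb
training video: 7.272 Mbps × 2940 s = 21379.7 Mb
screen recording: 4.852 Mbps × 2340 s = 11353.7 Mb
Total: 198926.2 Mb = 24865.8 MB.
= 24.87 GB.

24.9 GB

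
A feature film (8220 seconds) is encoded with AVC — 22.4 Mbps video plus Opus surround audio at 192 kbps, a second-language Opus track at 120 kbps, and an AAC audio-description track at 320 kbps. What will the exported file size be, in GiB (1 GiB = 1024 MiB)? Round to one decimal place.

Audio total: 192 + 120 + 320 = 632 kbps = 0.632 Mbps.
Total bitrate: 22.4 + 0.632 = 23.032 Mbps.
Stream data: 23.032 Mbps × 8220 s = 189323.0 Mb.
189,323 Mb = 23,665,380,000 bytes ÷ 1,073,741,824 = 22.04 GiB.

22.0 GiB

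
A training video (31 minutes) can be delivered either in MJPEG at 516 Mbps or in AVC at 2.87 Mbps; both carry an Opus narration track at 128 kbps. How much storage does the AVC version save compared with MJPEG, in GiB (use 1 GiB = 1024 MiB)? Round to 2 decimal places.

111.11 GiB

31 min = 1860 s
Audio: 128 kbps = 0.128 Mbps.
MJPEG: 516.128 Mbps × 1860 s = 959998.1 Mb = 111.758 GiB.
AVC: 2.998 Mbps × 1860 s = 5576.3 Mb = 0.649 GiB.
Saving: 111.758 − 0.649 = 111.109 GiB.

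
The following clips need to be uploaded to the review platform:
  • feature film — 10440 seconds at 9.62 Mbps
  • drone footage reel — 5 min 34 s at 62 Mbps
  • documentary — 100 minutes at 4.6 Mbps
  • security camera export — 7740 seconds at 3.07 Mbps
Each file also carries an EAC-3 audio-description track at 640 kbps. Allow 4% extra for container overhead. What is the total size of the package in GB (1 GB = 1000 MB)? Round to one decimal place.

Audio: 640 kbps = 0.640 Mbps.
feature film: 10.260 Mbps × 10440 s × 1.04 = 111399.0 Mb
drone footage reel: 62.640 Mbps × 334 s × 1.04 = 21758.6 Mb
documentary: 5.240 Mbps × 6000 s × 1.04 = 32697.6 Mb
security camera export: 3.710 Mbps × 7740 s × 1.04 = 29864.0 Mb
Total: 195719.2 Mb = 24464.9 MB.
= 24.46 GB.

24.5 GB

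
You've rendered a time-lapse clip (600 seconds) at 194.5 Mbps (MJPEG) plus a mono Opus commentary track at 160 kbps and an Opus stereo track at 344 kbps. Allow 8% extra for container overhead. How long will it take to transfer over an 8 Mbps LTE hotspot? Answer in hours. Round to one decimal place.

Audio total: 160 + 344 = 504 kbps = 0.504 Mbps.
Total bitrate: 195.004 Mbps.
File: 195.004 Mbps × 600 s = 117002.4 Mb.
With 8% container overhead: ×1.08. → 126362.6 Mb.
At 8 Mbps: 126362.6 / 8 = 15795.3 s ≈ 4.39 hours.

4.4 hours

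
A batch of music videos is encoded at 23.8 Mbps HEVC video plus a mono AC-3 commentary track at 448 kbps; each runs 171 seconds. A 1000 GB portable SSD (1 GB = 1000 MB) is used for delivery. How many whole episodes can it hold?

Audio: 448 kbps = 0.448 Mbps.
Total bitrate: 24.248 Mbps.
Per item: 24.248 Mbps × 171 s = 4,146 Mb = 518.3 MB.
Capacity: 1000 GB = 8,000,000 Mb; 1929.38 items → 1929 complete.

1929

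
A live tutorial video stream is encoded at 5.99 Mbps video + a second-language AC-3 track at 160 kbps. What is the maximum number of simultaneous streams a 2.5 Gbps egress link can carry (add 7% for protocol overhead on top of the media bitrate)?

379

Audio: 160 kbps = 0.160 Mbps.
Per-viewer media rate: 6.150 Mbps.
On the wire with 7% overhead: 6.580 Mbps.
2.5 Gbps = 2,500 Mbps; 2,500 / 6.580 = 379.91 → 379 viewers.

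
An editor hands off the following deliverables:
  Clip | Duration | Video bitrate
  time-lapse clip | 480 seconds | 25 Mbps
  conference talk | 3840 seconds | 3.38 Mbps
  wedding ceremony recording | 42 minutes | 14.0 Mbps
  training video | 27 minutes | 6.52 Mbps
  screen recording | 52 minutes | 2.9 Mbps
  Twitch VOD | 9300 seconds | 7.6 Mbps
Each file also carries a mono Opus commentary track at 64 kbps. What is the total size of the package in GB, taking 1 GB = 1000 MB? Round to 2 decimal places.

18.99 GB

Audio: 64 kbps = 0.064 Mbps.
time-lapse clip: 25.064 Mbps × 480 s = 12030.7 Mb
conference talk: 3.444 Mbps × 3840 s = 13225.0 Mb
wedding ceremony recording: 14.064 Mbps × 2520 s = 35441.3 Mb
training video: 6.584 Mbps × 1620 s = 10666.1 Mb
screen recording: 2.964 Mbps × 3120 s = 9247.7 Mb
Twitch VOD: 7.664 Mbps × 9300 s = 71275.2 Mb
Total: 151885.9 Mb = 18985.7 MB.
= 18.99 GB.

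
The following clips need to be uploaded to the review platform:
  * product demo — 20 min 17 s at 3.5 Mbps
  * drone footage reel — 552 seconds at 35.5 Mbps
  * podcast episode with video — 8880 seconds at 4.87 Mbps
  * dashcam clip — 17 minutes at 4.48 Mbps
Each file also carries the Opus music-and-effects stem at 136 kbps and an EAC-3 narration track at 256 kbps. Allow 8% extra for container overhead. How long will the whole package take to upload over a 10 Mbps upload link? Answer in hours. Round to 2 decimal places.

2.29 hours

Audio total: 136 + 256 = 392 kbps = 0.392 Mbps.
product demo: 3.892 Mbps × 1217 s × 1.08 = 5115.5 Mb
drone footage reel: 35.892 Mbps × 552 s × 1.08 = 21397.4 Mb
podcast episode with video: 5.262 Mbps × 8880 s × 1.08 = 50464.7 Mb
dashcam clip: 4.872 Mbps × 1020 s × 1.08 = 5367.0 Mb
Total: 82344.5 Mb = 10293.1 MB.
At 10 Mbps: 82344.5 / 10 = 8234 s ≈ 2.29 hours.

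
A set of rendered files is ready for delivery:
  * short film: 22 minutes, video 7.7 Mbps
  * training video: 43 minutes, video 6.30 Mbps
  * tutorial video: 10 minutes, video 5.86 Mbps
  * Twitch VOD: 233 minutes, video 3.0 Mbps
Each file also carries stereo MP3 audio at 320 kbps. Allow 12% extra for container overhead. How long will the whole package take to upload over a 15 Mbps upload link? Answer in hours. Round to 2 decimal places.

1.61 hours

Audio: 320 kbps = 0.320 Mbps.
short film: 8.020 Mbps × 1320 s × 1.12 = 11856.8 Mb
training video: 6.620 Mbps × 2580 s × 1.12 = 19129.2 Mb
tutorial video: 6.180 Mbps × 600 s × 1.12 = 4153.0 Mb
Twitch VOD: 3.320 Mbps × 13980 s × 1.12 = 51983.2 Mb
Total: 87122.1 Mb = 10890.3 MB.
At 15 Mbps: 87122.1 / 15 = 5808 s ≈ 1.61 hours.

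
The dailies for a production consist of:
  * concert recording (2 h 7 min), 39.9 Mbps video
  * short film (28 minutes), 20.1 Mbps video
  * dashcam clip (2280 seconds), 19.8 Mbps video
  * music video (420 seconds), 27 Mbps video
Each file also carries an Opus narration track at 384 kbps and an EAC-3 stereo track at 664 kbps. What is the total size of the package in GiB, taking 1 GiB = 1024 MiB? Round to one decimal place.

47.4 GiB

Audio total: 384 + 664 = 1048 kbps = 1.048 Mbps.
concert recording: 40.948 Mbps × 7620 s = 312023.8 Mb
short film: 21.148 Mbps × 1680 s = 35528.6 Mb
dashcam clip: 20.848 Mbps × 2280 s = 47533.4 Mb
music video: 28.048 Mbps × 420 s = 11780.2 Mb
Total: 406866.0 Mb = 50858.2 MB.
= 47.37 GiB.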